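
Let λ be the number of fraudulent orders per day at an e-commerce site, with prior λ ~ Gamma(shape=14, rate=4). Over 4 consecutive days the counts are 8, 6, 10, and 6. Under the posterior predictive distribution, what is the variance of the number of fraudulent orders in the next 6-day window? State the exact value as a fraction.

231/4

Total count: 8 + 6 + 10 + 6 = 30.
Total exposure: 4 days.
Gamma(α, β) with Poisson data over total exposure Σt gives posterior Gamma(α+Σx, β+Σt) = Gamma(44, 8).
The posterior predictive for a window of length T is Negative Binomial with variance T·α'·(β'+T)/β'² = 6·44·14/64 = 231/4.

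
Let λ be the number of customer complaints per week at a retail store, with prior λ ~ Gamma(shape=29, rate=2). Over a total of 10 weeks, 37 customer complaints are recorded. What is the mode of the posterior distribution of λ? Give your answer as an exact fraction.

Total count 37 over total exposure 10 weeks.
By Gamma–Poisson conjugacy, the posterior is Gamma(α + Σx, β + Σt) = Gamma(29 + 37, 2 + 10) = Gamma(66, 12).
Posterior mode = (α'−1)/β' = 65/12.

65/12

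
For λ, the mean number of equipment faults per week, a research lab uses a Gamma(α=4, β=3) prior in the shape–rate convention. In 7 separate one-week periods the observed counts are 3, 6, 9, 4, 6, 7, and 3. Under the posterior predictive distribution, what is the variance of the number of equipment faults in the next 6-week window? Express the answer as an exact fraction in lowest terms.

Total count: 3 + 6 + 9 + 4 + 6 + 7 + 3 = 38.
Total exposure: 7 weeks.
By Gamma–Poisson conjugacy, the posterior is Gamma(α + Σx, β + Σt) = Gamma(4 + 38, 3 + 7) = Gamma(42, 10).
The posterior predictive for a window of length T is Negative Binomial with variance T·α'·(β'+T)/β'² = 6·42·16/100 = 1008/25.

1008/25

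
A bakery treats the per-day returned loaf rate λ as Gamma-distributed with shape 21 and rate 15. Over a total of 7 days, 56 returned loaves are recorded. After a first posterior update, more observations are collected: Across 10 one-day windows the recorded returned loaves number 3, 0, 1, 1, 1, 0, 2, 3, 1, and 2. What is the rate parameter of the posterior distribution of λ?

Total count 56 over total exposure 7 days.
After the first batch: Gamma(21 + 56, 15 + 7) = Gamma(77, 22).
Total count: 3 + 0 + 1 + 1 + 1 + 0 + 2 + 3 + 1 + 2 = 14.
Total exposure: 10 days.
After the second batch: Gamma(77 + 14, 22 + 10) = Gamma(91, 32).

32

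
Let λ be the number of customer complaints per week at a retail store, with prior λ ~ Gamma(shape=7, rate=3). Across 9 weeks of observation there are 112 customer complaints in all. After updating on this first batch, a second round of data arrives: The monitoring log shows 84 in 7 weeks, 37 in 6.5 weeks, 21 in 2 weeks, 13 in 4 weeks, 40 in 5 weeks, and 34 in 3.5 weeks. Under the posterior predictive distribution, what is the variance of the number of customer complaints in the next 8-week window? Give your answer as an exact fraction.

Total count 112 over total exposure 9 weeks.
After the first batch: Gamma(7 + 112, 3 + 9) = Gamma(119, 12).
Total count: 84 + 37 + 21 + 13 + 40 + 34 = 229.
Total exposure: 7 + 6.5 + 2 + 4 + 5 + 3.5 = 28 weeks.
After the second batch: Gamma(119 + 229, 12 + 28) = Gamma(348, 40).
The posterior predictive for a window of length T is Negative Binomial with variance T·α'·(β'+T)/β'² = 8·348·48/1600 = 2088/25.

2088/25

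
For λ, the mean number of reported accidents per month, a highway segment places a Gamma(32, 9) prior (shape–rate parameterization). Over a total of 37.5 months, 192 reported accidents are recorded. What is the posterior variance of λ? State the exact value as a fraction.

896/8649

Total count 192 over total exposure 37.5 months.
Posterior: α' = 32 + 192 = 224, β' = 9 + 37.5 = 93/2.
Posterior variance = α'/β'² = 224/(8649/4) = 896/8649.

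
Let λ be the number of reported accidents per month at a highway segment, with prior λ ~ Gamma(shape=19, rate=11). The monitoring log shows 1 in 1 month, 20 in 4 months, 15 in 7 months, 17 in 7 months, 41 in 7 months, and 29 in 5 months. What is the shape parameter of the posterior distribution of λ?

142

Total count: 1 + 20 + 15 + 17 + 41 + 29 = 123.
Total exposure: 1 + 4 + 7 + 7 + 7 + 5 = 31 months.
By Gamma–Poisson conjugacy, the posterior is Gamma(α + Σx, β + Σt) = Gamma(19 + 123, 11 + 31) = Gamma(142, 42).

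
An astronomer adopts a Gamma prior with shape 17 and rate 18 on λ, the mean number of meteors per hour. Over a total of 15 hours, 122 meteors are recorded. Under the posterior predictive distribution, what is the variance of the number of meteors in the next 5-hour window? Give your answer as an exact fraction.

Total count 122 over total exposure 15 hours.
Gamma(α, β) with Poisson data over total exposure Σt gives posterior Gamma(α+Σx, β+Σt) = Gamma(139, 33).
The posterior predictive for a window of length T is Negative Binomial with variance T·α'·(β'+T)/β'² = 5·139·38/1089 = 26410/1089.

26410/1089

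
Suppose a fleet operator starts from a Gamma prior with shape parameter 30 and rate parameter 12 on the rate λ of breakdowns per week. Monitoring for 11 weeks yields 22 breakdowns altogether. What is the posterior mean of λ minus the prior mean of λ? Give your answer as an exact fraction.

Total count 22 over total exposure 11 weeks.
Posterior: α' = 30 + 22 = 52, β' = 12 + 11 = 23.
Posterior mean = 52/23 = 52/23; prior mean = 30/12 = 5/2. Difference = 52/23 − 5/2 = -11/46.

-11/46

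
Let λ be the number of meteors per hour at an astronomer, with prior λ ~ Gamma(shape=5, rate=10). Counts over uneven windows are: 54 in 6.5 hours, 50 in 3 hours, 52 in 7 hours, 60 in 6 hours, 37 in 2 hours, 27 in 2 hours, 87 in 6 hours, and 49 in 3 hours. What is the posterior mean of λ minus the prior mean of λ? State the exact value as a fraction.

1593/182

Total count: 54 + 50 + 52 + 60 + 37 + 27 + 87 + 49 = 416.
Total exposure: 6.5 + 3 + 7 + 6 + 2 + 2 + 6 + 3 = 35.5 hours.
By Gamma–Poisson conjugacy, the posterior is Gamma(α + Σx, β + Σt) = Gamma(5 + 416, 10 + 35.5) = Gamma(421, 91/2).
Posterior mean = 421/(91/2) = 842/91; prior mean = 5/10 = 1/2. Difference = 842/91 − 1/2 = 1593/182.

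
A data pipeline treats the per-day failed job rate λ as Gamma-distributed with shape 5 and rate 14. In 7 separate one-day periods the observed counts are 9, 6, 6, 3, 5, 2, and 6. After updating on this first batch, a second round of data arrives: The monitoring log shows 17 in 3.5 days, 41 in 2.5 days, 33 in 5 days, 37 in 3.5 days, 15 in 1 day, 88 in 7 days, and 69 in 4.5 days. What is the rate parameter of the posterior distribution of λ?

48

Total count: 9 + 6 + 6 + 3 + 5 + 2 + 6 = 37.
Total exposure: 7 days.
After the first batch: Gamma(5 + 37, 14 + 7) = Gamma(42, 21).
Total count: 17 + 41 + 33 + 37 + 15 + 88 + 69 = 300.
Total exposure: 3.5 + 2.5 + 5 + 3.5 + 1 + 7 + 4.5 = 27 days.
After the second batch: Gamma(42 + 300, 21 + 27) = Gamma(342, 48).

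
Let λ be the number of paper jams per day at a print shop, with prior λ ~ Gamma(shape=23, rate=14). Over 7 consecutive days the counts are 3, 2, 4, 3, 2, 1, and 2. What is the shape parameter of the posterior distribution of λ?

40

Total count: 3 + 2 + 4 + 3 + 2 + 1 + 2 = 17.
Total exposure: 7 days.
Conjugate update: add total count to the shape and total exposure to the rate, giving Gamma(40, 21).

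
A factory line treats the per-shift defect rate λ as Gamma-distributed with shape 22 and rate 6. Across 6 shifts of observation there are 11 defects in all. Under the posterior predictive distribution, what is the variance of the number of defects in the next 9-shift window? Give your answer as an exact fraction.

693/16

Total count 11 over total exposure 6 shifts.
Conjugate update: add total count to the shape and total exposure to the rate, giving Gamma(33, 12).
The posterior predictive for a window of length T is Negative Binomial with variance T·α'·(β'+T)/β'² = 9·33·21/144 = 693/16.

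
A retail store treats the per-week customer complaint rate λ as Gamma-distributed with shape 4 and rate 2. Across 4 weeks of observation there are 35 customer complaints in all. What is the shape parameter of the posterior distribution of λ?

Total count 35 over total exposure 4 weeks.
The Gamma prior is conjugate for the Poisson rate, so λ | data ~ Gamma(4+35, 2+4) = Gamma(39, 6).

39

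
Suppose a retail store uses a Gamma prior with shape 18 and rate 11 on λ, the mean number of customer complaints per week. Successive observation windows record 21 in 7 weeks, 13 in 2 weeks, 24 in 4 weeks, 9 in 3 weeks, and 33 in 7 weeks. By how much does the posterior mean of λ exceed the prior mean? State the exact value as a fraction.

Total count: 21 + 13 + 24 + 9 + 33 = 100.
Total exposure: 7 + 2 + 4 + 3 + 7 = 23 weeks.
By Gamma–Poisson conjugacy, the posterior is Gamma(α + Σx, β + Σt) = Gamma(18 + 100, 11 + 23) = Gamma(118, 34).
Posterior mean = 118/34 = 59/17; prior mean = 18/11 = 18/11. Difference = 59/17 − 18/11 = 343/187.

343/187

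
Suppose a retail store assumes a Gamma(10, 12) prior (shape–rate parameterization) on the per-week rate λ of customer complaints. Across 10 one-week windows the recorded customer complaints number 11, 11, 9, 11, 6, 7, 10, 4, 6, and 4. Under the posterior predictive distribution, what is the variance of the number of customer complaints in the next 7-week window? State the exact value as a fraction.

Total count: 11 + 11 + 9 + 11 + 6 + 7 + 10 + 4 + 6 + 4 = 79.
Total exposure: 10 weeks.
The Gamma prior is conjugate for the Poisson rate, so λ | data ~ Gamma(10+79, 12+10) = Gamma(89, 22).
The posterior predictive for a window of length T is Negative Binomial with variance T·α'·(β'+T)/β'² = 7·89·29/484 = 18067/484.

18067/484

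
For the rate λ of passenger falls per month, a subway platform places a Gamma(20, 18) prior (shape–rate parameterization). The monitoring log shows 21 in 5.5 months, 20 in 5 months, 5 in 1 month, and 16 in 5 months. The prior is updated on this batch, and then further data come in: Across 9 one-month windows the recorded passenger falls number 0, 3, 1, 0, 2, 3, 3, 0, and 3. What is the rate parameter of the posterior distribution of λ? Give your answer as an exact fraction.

Total count: 21 + 20 + 5 + 16 = 62.
Total exposure: 5.5 + 5 + 1 + 5 = 16.5 months.
After the first batch: Gamma(20 + 62, 18 + 16.5) = Gamma(82, 69/2).
Total count: 0 + 3 + 1 + 0 + 2 + 3 + 3 + 0 + 3 = 15.
Total exposure: 9 months.
After the second batch: Gamma(82 + 15, 69/2 + 9) = Gamma(97, 87/2).

87/2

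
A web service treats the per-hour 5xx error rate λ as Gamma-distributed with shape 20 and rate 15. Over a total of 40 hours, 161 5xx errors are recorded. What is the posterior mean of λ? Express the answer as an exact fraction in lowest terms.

Total count 161 over total exposure 40 hours.
Gamma(α, β) with Poisson data over total exposure Σt gives posterior Gamma(α+Σx, β+Σt) = Gamma(181, 55).
Posterior mean = α'/β' = 181/55.

181/55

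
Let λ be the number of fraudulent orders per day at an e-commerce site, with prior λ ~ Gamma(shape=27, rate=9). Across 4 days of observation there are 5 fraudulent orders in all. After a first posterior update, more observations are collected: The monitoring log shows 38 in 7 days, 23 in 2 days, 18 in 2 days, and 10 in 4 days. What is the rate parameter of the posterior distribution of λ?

28

Total count 5 over total exposure 4 days.
After the first batch: Gamma(27 + 5, 9 + 4) = Gamma(32, 13).
Total count: 38 + 23 + 18 + 10 = 89.
Total exposure: 7 + 2 + 2 + 4 = 15 days.
After the second batch: Gamma(32 + 89, 13 + 15) = Gamma(121, 28).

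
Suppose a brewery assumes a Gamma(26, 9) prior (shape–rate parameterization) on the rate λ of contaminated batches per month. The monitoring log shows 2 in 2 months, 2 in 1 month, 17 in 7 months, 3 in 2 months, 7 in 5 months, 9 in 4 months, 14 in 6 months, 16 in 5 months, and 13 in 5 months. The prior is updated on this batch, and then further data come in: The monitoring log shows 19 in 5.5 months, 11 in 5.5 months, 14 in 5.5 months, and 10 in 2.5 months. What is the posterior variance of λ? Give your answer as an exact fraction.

163/4225

Total count: 2 + 2 + 17 + 3 + 7 + 9 + 14 + 16 + 13 = 83.
Total exposure: 2 + 1 + 7 + 2 + 5 + 4 + 6 + 5 + 5 = 37 months.
After the first batch: Gamma(26 + 83, 9 + 37) = Gamma(109, 46).
Total count: 19 + 11 + 14 + 10 = 54.
Total exposure: 5.5 + 5.5 + 5.5 + 2.5 = 19 months.
After the second batch: Gamma(109 + 54, 46 + 19) = Gamma(163, 65).
Posterior variance = α'/β'² = 163/4225.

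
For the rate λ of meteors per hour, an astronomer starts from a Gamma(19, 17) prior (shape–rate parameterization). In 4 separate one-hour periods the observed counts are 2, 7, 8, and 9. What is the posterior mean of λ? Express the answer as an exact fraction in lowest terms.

Total count: 2 + 7 + 8 + 9 = 26.
Total exposure: 4 hours.
The Gamma prior is conjugate for the Poisson rate, so λ | data ~ Gamma(19+26, 17+4) = Gamma(45, 21).
Posterior mean = α'/β' = 45/21 = 15/7.

15/7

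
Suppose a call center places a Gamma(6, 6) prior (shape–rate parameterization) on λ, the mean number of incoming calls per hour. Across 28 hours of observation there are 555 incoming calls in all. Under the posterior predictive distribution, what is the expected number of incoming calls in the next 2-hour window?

33

Total count 555 over total exposure 28 hours.
By Gamma–Poisson conjugacy, the posterior is Gamma(α + Σx, β + Σt) = Gamma(6 + 555, 6 + 28) = Gamma(561, 34).
Predictive mean over a 2-hour window = T·E[λ|data] = 2·561/34 = 33.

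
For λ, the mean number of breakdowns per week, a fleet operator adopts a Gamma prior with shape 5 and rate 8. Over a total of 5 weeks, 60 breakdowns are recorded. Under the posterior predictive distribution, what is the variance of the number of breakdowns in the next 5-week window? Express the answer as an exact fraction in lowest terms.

Total count 60 over total exposure 5 weeks.
Conjugate update: add total count to the shape and total exposure to the rate, giving Gamma(65, 13).
The posterior predictive for a window of length T is Negative Binomial with variance T·α'·(β'+T)/β'² = 5·65·18/169 = 450/13.

450/13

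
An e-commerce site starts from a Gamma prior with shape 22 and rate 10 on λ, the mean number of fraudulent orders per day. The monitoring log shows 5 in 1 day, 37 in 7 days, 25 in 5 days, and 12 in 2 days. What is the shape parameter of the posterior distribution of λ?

Total count: 5 + 37 + 25 + 12 = 79.
Total exposure: 1 + 7 + 5 + 2 = 15 days.
The Gamma prior is conjugate for the Poisson rate, so λ | data ~ Gamma(22+79, 10+15) = Gamma(101, 25).

101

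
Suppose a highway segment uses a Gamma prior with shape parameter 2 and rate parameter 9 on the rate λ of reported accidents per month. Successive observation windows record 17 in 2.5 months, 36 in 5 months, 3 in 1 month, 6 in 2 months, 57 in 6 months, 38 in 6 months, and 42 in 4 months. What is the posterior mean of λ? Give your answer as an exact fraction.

402/71

Total count: 17 + 36 + 3 + 6 + 57 + 38 + 42 = 199.
Total exposure: 2.5 + 5 + 1 + 2 + 6 + 6 + 4 = 26.5 months.
Posterior: α' = 2 + 199 = 201, β' = 9 + 26.5 = 71/2.
Posterior mean = α'/β' = 201/(71/2) = 402/71.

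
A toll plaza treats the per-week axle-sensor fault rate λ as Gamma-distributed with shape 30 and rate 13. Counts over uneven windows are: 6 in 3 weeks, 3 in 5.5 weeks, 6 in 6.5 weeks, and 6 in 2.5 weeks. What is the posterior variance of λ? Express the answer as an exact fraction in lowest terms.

Total count: 6 + 3 + 6 + 6 = 21.
Total exposure: 3 + 5.5 + 6.5 + 2.5 = 17.5 weeks.
Conjugate update: add total count to the shape and total exposure to the rate, giving Gamma(51, 61/2).
Posterior variance = α'/β'² = 51/(3721/4) = 204/3721.

204/3721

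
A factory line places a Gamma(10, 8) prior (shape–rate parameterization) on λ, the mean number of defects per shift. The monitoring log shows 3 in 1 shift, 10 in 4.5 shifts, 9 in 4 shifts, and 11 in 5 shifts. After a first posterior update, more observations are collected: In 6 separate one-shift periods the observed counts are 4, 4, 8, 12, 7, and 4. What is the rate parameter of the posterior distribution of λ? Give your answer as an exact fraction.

Total count: 3 + 10 + 9 + 11 = 33.
Total exposure: 1 + 4.5 + 4 + 5 = 14.5 shifts.
After the first batch: Gamma(10 + 33, 8 + 14.5) = Gamma(43, 45/2).
Total count: 4 + 4 + 8 + 12 + 7 + 4 = 39.
Total exposure: 6 shifts.
After the second batch: Gamma(43 + 39, 45/2 + 6) = Gamma(82, 57/2).

57/2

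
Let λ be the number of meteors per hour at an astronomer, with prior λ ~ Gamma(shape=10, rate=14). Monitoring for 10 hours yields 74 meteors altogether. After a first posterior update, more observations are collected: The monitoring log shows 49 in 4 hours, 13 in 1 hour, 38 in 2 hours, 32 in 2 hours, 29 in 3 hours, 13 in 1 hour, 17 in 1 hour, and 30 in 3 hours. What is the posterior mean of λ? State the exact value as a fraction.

305/41

Total count 74 over total exposure 10 hours.
After the first batch: Gamma(10 + 74, 14 + 10) = Gamma(84, 24).
Total count: 49 + 13 + 38 + 32 + 29 + 13 + 17 + 30 = 221.
Total exposure: 4 + 1 + 2 + 2 + 3 + 1 + 1 + 3 = 17 hours.
After the second batch: Gamma(84 + 221, 24 + 17) = Gamma(305, 41).
Posterior mean = α'/β' = 305/41.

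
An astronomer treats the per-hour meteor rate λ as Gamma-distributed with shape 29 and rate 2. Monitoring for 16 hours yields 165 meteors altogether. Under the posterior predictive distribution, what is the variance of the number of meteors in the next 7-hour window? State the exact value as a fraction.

Total count 165 over total exposure 16 hours.
Gamma(α, β) with Poisson data over total exposure Σt gives posterior Gamma(α+Σx, β+Σt) = Gamma(194, 18).
The posterior predictive for a window of length T is Negative Binomial with variance T·α'·(β'+T)/β'² = 7·194·25/324 = 16975/162.

16975/162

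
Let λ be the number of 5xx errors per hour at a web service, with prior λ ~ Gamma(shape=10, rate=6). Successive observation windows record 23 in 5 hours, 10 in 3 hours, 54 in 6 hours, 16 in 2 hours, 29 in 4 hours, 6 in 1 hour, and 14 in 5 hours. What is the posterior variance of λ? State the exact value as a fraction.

Total count: 23 + 10 + 54 + 16 + 29 + 6 + 14 = 152.
Total exposure: 5 + 3 + 6 + 2 + 4 + 1 + 5 = 26 hours.
Posterior: α' = 10 + 152 = 162, β' = 6 + 26 = 32.
Posterior variance = α'/β'² = 162/1024 = 81/512.

81/512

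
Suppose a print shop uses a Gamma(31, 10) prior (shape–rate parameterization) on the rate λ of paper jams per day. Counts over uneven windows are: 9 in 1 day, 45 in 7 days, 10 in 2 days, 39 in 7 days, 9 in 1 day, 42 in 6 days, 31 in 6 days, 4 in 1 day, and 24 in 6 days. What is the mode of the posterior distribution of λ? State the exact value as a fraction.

243/47

Total count: 9 + 45 + 10 + 39 + 9 + 42 + 31 + 4 + 24 = 213.
Total exposure: 1 + 7 + 2 + 7 + 1 + 6 + 6 + 1 + 6 = 37 days.
Gamma(α, β) with Poisson data over total exposure Σt gives posterior Gamma(α+Σx, β+Σt) = Gamma(244, 47).
Posterior mode = (α'−1)/β' = 243/47.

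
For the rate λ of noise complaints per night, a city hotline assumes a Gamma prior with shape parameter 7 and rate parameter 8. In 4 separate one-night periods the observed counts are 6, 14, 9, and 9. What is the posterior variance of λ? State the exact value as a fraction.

Total count: 6 + 14 + 9 + 9 = 38.
Total exposure: 4 nights.
Gamma(α, β) with Poisson data over total exposure Σt gives posterior Gamma(α+Σx, β+Σt) = Gamma(45, 12).
Posterior variance = α'/β'² = 45/144 = 5/16.

5/16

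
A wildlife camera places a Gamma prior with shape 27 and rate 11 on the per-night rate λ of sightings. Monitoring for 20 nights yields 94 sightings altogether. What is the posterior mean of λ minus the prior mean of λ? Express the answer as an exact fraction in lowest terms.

Total count 94 over total exposure 20 nights.
Conjugate update: add total count to the shape and total exposure to the rate, giving Gamma(121, 31).
Posterior mean = 121/31 = 121/31; prior mean = 27/11 = 27/11. Difference = 121/31 − 27/11 = 494/341.

494/341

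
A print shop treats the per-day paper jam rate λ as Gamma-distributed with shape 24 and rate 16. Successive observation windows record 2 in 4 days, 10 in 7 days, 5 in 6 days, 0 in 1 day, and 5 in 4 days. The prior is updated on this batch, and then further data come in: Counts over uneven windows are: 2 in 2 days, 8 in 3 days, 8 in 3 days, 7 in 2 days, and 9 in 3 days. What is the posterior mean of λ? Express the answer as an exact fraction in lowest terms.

Total count: 2 + 10 + 5 + 0 + 5 = 22.
Total exposure: 4 + 7 + 6 + 1 + 4 = 22 days.
After the first batch: Gamma(24 + 22, 16 + 22) = Gamma(46, 38).
Total count: 2 + 8 + 8 + 7 + 9 = 34.
Total exposure: 2 + 3 + 3 + 2 + 3 = 13 days.
After the second batch: Gamma(46 + 34, 38 + 13) = Gamma(80, 51).
Posterior mean = α'/β' = 80/51.

80/51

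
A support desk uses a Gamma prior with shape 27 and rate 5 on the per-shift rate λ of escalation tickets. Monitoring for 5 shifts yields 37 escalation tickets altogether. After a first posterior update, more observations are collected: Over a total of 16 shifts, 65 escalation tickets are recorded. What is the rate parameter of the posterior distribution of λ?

Total count 37 over total exposure 5 shifts.
After the first batch: Gamma(27 + 37, 5 + 5) = Gamma(64, 10).
Total count 65 over total exposure 16 shifts.
After the second batch: Gamma(64 + 65, 10 + 16) = Gamma(129, 26).

26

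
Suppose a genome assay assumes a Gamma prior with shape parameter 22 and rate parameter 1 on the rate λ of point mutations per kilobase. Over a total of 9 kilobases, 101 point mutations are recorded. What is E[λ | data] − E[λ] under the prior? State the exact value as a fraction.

Total count 101 over total exposure 9 kilobases.
The Gamma prior is conjugate for the Poisson rate, so λ | data ~ Gamma(22+101, 1+9) = Gamma(123, 10).
Posterior mean = 123/10 = 123/10; prior mean = 22/1 = 22. Difference = 123/10 − 22 = -97/10.

-97/10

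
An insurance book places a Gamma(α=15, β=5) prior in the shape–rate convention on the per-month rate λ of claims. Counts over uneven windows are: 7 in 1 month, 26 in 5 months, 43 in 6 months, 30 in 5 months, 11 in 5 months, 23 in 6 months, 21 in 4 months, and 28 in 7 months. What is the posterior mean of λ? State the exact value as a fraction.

51/11

Total count: 7 + 26 + 43 + 30 + 11 + 23 + 21 + 28 = 189.
Total exposure: 1 + 5 + 6 + 5 + 5 + 6 + 4 + 7 = 39 months.
Gamma(α, β) with Poisson data over total exposure Σt gives posterior Gamma(α+Σx, β+Σt) = Gamma(204, 44).
Posterior mean = α'/β' = 204/44 = 51/11.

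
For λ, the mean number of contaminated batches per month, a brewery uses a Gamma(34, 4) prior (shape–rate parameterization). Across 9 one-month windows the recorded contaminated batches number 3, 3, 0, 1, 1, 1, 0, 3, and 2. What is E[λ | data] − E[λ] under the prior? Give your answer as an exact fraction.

Total count: 3 + 3 + 0 + 1 + 1 + 1 + 0 + 3 + 2 = 14.
Total exposure: 9 months.
By Gamma–Poisson conjugacy, the posterior is Gamma(α + Σx, β + Σt) = Gamma(34 + 14, 4 + 9) = Gamma(48, 13).
Posterior mean = 48/13 = 48/13; prior mean = 34/4 = 17/2. Difference = 48/13 − 17/2 = -125/26.

-125/26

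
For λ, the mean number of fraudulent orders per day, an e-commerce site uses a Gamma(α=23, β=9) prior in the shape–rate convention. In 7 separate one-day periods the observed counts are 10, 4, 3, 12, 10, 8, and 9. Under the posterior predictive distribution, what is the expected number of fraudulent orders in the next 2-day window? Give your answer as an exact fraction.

79/8

Total count: 10 + 4 + 3 + 12 + 10 + 8 + 9 = 56.
Total exposure: 7 days.
Posterior: α' = 23 + 56 = 79, β' = 9 + 7 = 16.
Predictive mean over a 2-day window = T·E[λ|data] = 2·79/16 = 79/8.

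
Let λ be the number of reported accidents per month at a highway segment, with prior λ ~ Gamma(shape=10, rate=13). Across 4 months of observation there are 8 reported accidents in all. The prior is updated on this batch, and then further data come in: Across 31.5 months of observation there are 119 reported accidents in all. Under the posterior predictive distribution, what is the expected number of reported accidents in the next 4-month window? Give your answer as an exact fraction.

Total count 8 over total exposure 4 months.
After the first batch: Gamma(10 + 8, 13 + 4) = Gamma(18, 17).
Total count 119 over total exposure 31.5 months.
After the second batch: Gamma(18 + 119, 17 + 31.5) = Gamma(137, 97/2).
Predictive mean over a 4-month window = T·E[λ|data] = 4·137/(97/2) = 1096/97.

1096/97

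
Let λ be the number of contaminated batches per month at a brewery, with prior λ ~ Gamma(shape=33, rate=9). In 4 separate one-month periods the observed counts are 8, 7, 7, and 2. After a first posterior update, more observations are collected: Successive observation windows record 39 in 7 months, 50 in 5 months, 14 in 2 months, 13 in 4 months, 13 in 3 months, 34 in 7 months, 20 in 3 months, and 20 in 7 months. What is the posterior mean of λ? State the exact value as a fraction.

Total count: 8 + 7 + 7 + 2 = 24.
Total exposure: 4 months.
After the first batch: Gamma(33 + 24, 9 + 4) = Gamma(57, 13).
Total count: 39 + 50 + 14 + 13 + 13 + 34 + 20 + 20 = 203.
Total exposure: 7 + 5 + 2 + 4 + 3 + 7 + 3 + 7 = 38 months.
After the second batch: Gamma(57 + 203, 13 + 38) = Gamma(260, 51).
Posterior mean = α'/β' = 260/51.

260/51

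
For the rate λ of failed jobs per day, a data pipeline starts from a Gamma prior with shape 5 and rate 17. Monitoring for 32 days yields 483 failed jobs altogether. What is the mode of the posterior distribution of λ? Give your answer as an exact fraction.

487/49

Total count 483 over total exposure 32 days.
By Gamma–Poisson conjugacy, the posterior is Gamma(α + Σx, β + Σt) = Gamma(5 + 483, 17 + 32) = Gamma(488, 49).
Posterior mode = (α'−1)/β' = 487/49.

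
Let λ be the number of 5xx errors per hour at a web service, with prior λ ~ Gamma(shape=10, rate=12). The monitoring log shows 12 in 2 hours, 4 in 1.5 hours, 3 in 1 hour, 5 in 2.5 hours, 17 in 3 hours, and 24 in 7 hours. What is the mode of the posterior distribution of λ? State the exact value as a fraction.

74/29

Total count: 12 + 4 + 3 + 5 + 17 + 24 = 65.
Total exposure: 2 + 1.5 + 1 + 2.5 + 3 + 7 = 17 hours.
Conjugate update: add total count to the shape and total exposure to the rate, giving Gamma(75, 29).
Posterior mode = (α'−1)/β' = 74/29.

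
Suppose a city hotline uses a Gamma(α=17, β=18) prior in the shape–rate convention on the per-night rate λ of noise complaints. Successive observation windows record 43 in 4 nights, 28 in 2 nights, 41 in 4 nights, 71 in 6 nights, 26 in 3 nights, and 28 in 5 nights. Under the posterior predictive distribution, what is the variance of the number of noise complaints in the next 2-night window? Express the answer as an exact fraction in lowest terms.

Total count: 43 + 28 + 41 + 71 + 26 + 28 = 237.
Total exposure: 4 + 2 + 4 + 6 + 3 + 5 = 24 nights.
Conjugate update: add total count to the shape and total exposure to the rate, giving Gamma(254, 42).
The posterior predictive for a window of length T is Negative Binomial with variance T·α'·(β'+T)/β'² = 2·254·44/1764 = 5588/441.

5588/441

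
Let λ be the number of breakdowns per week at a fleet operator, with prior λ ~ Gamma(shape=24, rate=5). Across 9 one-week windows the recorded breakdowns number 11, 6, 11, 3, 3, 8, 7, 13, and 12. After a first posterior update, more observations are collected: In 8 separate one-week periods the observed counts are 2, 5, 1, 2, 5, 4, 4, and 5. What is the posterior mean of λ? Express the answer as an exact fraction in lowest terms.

Total count: 11 + 6 + 11 + 3 + 3 + 8 + 7 + 13 + 12 = 74.
Total exposure: 9 weeks.
After the first batch: Gamma(24 + 74, 5 + 9) = Gamma(98, 14).
Total count: 2 + 5 + 1 + 2 + 5 + 4 + 4 + 5 = 28.
Total exposure: 8 weeks.
After the second batch: Gamma(98 + 28, 14 + 8) = Gamma(126, 22).
Posterior mean = α'/β' = 126/22 = 63/11.

63/11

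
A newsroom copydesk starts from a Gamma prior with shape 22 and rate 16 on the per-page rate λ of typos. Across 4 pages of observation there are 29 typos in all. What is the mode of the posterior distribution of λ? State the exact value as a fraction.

5/2

Total count 29 over total exposure 4 pages.
By Gamma–Poisson conjugacy, the posterior is Gamma(α + Σx, β + Σt) = Gamma(22 + 29, 16 + 4) = Gamma(51, 20).
Posterior mode = (α'−1)/β' = 50/20 = 5/2.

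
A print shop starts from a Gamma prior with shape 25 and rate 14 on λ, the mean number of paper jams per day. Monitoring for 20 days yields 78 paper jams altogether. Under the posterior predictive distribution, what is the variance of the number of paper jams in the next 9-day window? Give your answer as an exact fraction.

Total count 78 over total exposure 20 days.
Gamma(α, β) with Poisson data over total exposure Σt gives posterior Gamma(α+Σx, β+Σt) = Gamma(103, 34).
The posterior predictive for a window of length T is Negative Binomial with variance T·α'·(β'+T)/β'² = 9·103·43/1156 = 39861/1156.

39861/1156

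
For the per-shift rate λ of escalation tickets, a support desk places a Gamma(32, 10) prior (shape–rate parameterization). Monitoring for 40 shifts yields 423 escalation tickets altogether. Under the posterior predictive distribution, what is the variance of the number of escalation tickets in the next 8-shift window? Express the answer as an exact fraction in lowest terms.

10556/125

Total count 423 over total exposure 40 shifts.
Gamma(α, β) with Poisson data over total exposure Σt gives posterior Gamma(α+Σx, β+Σt) = Gamma(455, 50).
The posterior predictive for a window of length T is Negative Binomial with variance T·α'·(β'+T)/β'² = 8·455·58/2500 = 10556/125.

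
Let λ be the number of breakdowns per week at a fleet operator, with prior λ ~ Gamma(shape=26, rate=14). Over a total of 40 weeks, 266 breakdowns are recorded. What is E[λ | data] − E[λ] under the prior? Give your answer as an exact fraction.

671/189

Total count 266 over total exposure 40 weeks.
Posterior: α' = 26 + 266 = 292, β' = 14 + 40 = 54.
Posterior mean = 292/54 = 146/27; prior mean = 26/14 = 13/7. Difference = 146/27 − 13/7 = 671/189.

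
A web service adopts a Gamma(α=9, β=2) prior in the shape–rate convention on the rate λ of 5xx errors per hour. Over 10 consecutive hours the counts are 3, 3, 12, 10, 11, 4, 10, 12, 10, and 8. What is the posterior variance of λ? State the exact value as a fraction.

23/36

Total count: 3 + 3 + 12 + 10 + 11 + 4 + 10 + 12 + 10 + 8 = 83.
Total exposure: 10 hours.
Conjugate update: add total count to the shape and total exposure to the rate, giving Gamma(92, 12).
Posterior variance = α'/β'² = 92/144 = 23/36.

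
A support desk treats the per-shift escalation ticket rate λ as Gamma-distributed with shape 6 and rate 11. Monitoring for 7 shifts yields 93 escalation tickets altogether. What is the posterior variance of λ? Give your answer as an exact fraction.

Total count 93 over total exposure 7 shifts.
Posterior: α' = 6 + 93 = 99, β' = 11 + 7 = 18.
Posterior variance = α'/β'² = 99/324 = 11/36.

11/36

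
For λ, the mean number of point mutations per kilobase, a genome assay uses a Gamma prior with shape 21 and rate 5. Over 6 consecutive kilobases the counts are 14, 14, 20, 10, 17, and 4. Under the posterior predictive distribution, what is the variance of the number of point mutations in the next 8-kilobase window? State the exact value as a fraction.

Total count: 14 + 14 + 20 + 10 + 17 + 4 = 79.
Total exposure: 6 kilobases.
Posterior: α' = 21 + 79 = 100, β' = 5 + 6 = 11.
The posterior predictive for a window of length T is Negative Binomial with variance T·α'·(β'+T)/β'² = 8·100·19/121 = 15200/121.

15200/121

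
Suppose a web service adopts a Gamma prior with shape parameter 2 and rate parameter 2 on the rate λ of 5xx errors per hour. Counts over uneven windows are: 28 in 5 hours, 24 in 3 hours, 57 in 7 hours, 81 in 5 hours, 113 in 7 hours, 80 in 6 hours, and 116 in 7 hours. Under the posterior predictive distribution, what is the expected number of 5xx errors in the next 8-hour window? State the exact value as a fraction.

668/7

Total count: 28 + 24 + 57 + 81 + 113 + 80 + 116 = 499.
Total exposure: 5 + 3 + 7 + 5 + 7 + 6 + 7 = 40 hours.
The Gamma prior is conjugate for the Poisson rate, so λ | data ~ Gamma(2+499, 2+40) = Gamma(501, 42).
Predictive mean over an 8-hour window = T·E[λ|data] = 8·501/42 = 668/7.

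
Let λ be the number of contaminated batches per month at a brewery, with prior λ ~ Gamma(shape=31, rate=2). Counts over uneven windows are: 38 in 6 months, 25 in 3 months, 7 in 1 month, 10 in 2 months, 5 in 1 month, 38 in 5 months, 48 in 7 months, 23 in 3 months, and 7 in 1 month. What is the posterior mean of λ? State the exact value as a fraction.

Total count: 38 + 25 + 7 + 10 + 5 + 38 + 48 + 23 + 7 = 201.
Total exposure: 6 + 3 + 1 + 2 + 1 + 5 + 7 + 3 + 1 = 29 months.
Gamma(α, β) with Poisson data over total exposure Σt gives posterior Gamma(α+Σx, β+Σt) = Gamma(232, 31).
Posterior mean = α'/β' = 232/31.

232/31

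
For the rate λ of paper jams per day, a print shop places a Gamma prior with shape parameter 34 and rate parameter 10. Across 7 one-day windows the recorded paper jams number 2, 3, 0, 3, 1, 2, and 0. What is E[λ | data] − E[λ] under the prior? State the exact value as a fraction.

-64/85

Total count: 2 + 3 + 0 + 3 + 1 + 2 + 0 = 11.
Total exposure: 7 days.
Conjugate update: add total count to the shape and total exposure to the rate, giving Gamma(45, 17).
Posterior mean = 45/17 = 45/17; prior mean = 34/10 = 17/5. Difference = 45/17 − 17/5 = -64/85.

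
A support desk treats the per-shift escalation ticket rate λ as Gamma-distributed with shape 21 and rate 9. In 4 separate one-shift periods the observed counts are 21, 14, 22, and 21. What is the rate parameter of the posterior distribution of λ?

Total count: 21 + 14 + 22 + 21 = 78.
Total exposure: 4 shifts.
Posterior: α' = 21 + 78 = 99, β' = 9 + 4 = 13.

13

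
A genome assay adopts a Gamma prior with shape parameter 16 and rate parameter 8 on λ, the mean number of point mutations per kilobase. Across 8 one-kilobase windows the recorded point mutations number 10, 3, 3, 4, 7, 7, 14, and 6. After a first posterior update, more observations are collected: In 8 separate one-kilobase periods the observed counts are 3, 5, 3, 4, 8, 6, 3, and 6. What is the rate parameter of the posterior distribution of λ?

Total count: 10 + 3 + 3 + 4 + 7 + 7 + 14 + 6 = 54.
Total exposure: 8 kilobases.
After the first batch: Gamma(16 + 54, 8 + 8) = Gamma(70, 16).
Total count: 3 + 5 + 3 + 4 + 8 + 6 + 3 + 6 = 38.
Total exposure: 8 kilobases.
After the second batch: Gamma(70 + 38, 16 + 8) = Gamma(108, 24).

24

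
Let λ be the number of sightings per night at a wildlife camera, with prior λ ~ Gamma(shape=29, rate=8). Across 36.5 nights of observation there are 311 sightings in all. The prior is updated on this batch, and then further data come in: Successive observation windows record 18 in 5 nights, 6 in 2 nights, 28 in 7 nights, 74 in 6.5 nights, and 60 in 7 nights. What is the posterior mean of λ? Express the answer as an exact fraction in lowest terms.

263/36

Total count 311 over total exposure 36.5 nights.
After the first batch: Gamma(29 + 311, 8 + 36.5) = Gamma(340, 89/2).
Total count: 18 + 6 + 28 + 74 + 60 = 186.
Total exposure: 5 + 2 + 7 + 6.5 + 7 = 27.5 nights.
After the second batch: Gamma(340 + 186, 89/2 + 27.5) = Gamma(526, 72).
Posterior mean = α'/β' = 526/72 = 263/36.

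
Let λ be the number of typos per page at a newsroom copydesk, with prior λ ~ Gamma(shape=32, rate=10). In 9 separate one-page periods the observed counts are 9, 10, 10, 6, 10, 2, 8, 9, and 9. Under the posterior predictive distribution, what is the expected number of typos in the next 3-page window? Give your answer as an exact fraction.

Total count: 9 + 10 + 10 + 6 + 10 + 2 + 8 + 9 + 9 = 73.
Total exposure: 9 pages.
The Gamma prior is conjugate for the Poisson rate, so λ | data ~ Gamma(32+73, 10+9) = Gamma(105, 19).
Predictive mean over a 3-page window = T·E[λ|data] = 3·105/19 = 315/19.

315/19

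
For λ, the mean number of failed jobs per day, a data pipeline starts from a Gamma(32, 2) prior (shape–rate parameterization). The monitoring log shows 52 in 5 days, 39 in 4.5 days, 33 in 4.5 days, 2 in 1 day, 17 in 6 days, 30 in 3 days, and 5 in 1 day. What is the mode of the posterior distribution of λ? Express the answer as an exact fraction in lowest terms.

Total count: 52 + 39 + 33 + 2 + 17 + 30 + 5 = 178.
Total exposure: 5 + 4.5 + 4.5 + 1 + 6 + 3 + 1 = 25 days.
The Gamma prior is conjugate for the Poisson rate, so λ | data ~ Gamma(32+178, 2+25) = Gamma(210, 27).
Posterior mode = (α'−1)/β' = 209/27.

209/27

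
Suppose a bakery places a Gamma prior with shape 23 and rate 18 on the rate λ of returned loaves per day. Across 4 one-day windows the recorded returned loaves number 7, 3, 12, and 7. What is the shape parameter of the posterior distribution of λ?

Total count: 7 + 3 + 12 + 7 = 29.
Total exposure: 4 days.
The Gamma prior is conjugate for the Poisson rate, so λ | data ~ Gamma(23+29, 18+4) = Gamma(52, 22).

52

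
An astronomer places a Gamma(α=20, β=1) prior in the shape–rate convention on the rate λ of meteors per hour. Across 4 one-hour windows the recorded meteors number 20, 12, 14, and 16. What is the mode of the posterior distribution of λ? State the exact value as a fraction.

81/5

Total count: 20 + 12 + 14 + 16 = 62.
Total exposure: 4 hours.
Conjugate update: add total count to the shape and total exposure to the rate, giving Gamma(82, 5).
Posterior mode = (α'−1)/β' = 81/5.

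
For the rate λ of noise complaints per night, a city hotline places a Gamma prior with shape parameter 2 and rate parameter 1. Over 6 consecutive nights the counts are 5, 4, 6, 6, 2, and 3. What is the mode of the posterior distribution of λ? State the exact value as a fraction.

Total count: 5 + 4 + 6 + 6 + 2 + 3 = 26.
Total exposure: 6 nights.
Posterior: α' = 2 + 26 = 28, β' = 1 + 6 = 7.
Posterior mode = (α'−1)/β' = 27/7.

27/7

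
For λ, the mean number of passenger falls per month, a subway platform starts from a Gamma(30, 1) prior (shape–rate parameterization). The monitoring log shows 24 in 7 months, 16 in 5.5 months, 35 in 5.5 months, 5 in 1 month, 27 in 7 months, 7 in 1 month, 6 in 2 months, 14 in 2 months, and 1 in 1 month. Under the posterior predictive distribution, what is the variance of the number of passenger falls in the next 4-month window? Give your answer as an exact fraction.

Total count: 24 + 16 + 35 + 5 + 27 + 7 + 6 + 14 + 1 = 135.
Total exposure: 7 + 5.5 + 5.5 + 1 + 7 + 1 + 2 + 2 + 1 = 32 months.
By Gamma–Poisson conjugacy, the posterior is Gamma(α + Σx, β + Σt) = Gamma(30 + 135, 1 + 32) = Gamma(165, 33).
The posterior predictive for a window of length T is Negative Binomial with variance T·α'·(β'+T)/β'² = 4·165·37/1089 = 740/33.

740/33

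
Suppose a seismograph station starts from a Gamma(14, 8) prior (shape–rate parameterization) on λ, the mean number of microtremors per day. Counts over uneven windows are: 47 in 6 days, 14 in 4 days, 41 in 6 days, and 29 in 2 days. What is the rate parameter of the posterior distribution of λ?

26

Total count: 47 + 14 + 41 + 29 = 131.
Total exposure: 6 + 4 + 6 + 2 = 18 days.
Posterior: α' = 14 + 131 = 145, β' = 8 + 18 = 26.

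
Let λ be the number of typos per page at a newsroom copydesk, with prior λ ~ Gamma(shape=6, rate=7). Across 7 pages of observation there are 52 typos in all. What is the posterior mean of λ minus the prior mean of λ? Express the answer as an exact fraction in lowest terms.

Total count 52 over total exposure 7 pages.
The Gamma prior is conjugate for the Poisson rate, so λ | data ~ Gamma(6+52, 7+7) = Gamma(58, 14).
Posterior mean = 58/14 = 29/7; prior mean = 6/7 = 6/7. Difference = 29/7 − 6/7 = 23/7.

23/7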